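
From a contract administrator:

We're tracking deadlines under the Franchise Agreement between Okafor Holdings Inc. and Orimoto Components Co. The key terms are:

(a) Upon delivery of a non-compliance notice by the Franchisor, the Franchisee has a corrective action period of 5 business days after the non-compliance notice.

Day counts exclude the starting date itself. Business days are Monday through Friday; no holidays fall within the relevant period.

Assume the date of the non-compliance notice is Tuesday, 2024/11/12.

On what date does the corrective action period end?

2024/11/19

The last day of the corrective action period: counting 5 business days from Tuesday, 2024/11/12 (Nov 13, Nov 14, Nov 15, Nov 18, Nov 19, skipping weekends) reaches Tuesday, 2024/11/19.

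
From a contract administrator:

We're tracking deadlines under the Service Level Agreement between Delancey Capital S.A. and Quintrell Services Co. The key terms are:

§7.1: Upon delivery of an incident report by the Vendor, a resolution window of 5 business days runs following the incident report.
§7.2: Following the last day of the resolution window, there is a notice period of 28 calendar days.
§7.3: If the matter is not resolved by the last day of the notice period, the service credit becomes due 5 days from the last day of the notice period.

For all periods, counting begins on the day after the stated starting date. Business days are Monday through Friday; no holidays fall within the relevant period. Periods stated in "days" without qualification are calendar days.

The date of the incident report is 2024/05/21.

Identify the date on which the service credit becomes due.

The last day of the resolution window: counting 5 business days from Tuesday, 2024/05/21 (May 22, May 23, May 24, May 27, May 28, skipping weekends) reaches Tuesday, 2024/05/28.
Adding 28 calendar days to 2024/05/28 gives 2024/06/25, which is the last day of the notice period.
The date on which the service credit becomes due: 5 calendar days after 2024/06/25 is 2024/06/30.

2024/06/30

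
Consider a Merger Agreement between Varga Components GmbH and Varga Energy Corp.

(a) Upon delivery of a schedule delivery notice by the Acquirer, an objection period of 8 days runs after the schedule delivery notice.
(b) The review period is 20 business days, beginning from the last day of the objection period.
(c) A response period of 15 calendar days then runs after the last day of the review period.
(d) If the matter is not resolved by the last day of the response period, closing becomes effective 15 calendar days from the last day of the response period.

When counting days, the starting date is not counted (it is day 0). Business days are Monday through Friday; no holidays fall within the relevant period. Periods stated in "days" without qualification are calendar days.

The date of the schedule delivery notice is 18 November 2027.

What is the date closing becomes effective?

23 January 2028

The last day of the objection period: 18 November 2027 + 8 days = 26 November 2027.
The last day of the review period: counting 20 business days from Friday, 26 November 2027 (Nov 29, Nov 30, Dec 1, Dec 2, …, Dec 22, Dec 23, Dec 24, skipping weekends) reaches Friday, 24 December 2027.
The last day of the response period: 24 December 2027 + 15 days = 8 January 2028.
The date closing becomes effective: 15 calendar days after 8 January 2028 is 23 January 2028.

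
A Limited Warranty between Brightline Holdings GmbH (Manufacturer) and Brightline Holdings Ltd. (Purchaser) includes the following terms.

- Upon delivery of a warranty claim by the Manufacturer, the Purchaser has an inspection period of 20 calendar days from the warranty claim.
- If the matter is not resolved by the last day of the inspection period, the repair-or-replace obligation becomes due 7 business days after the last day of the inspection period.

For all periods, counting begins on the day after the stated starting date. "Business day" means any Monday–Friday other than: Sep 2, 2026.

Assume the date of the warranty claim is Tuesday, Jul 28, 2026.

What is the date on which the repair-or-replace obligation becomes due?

Aug 26, 2026

The last day of the inspection period: Jul 28, 2026 + 20 days = Aug 17, 2026.
From Monday, Aug 17, 2026, 7 business days (Aug 18, Aug 19, Aug 20, Aug 21, Aug 24, Aug 25, Aug 26, skipping weekends) brings us to Wednesday, Aug 26, 2026, which is the date on which the repair-or-replace obligation becomes due.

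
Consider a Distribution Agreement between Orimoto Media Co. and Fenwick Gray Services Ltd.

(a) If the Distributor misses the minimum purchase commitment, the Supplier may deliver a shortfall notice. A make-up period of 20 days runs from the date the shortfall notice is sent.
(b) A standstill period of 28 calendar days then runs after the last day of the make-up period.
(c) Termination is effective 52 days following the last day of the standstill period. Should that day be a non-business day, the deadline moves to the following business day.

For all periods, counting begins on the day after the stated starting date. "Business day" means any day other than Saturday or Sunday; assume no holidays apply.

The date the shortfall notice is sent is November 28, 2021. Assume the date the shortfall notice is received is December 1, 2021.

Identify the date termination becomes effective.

The last day of the make-up period: 20 calendar days after November 28, 2021 is December 18, 2021.
Adding 28 calendar days to December 18, 2021 gives January 15, 2022, which is the last day of the standstill period.
The date termination becomes effective: January 15, 2022 + 52 days = March 8, 2022. March 8, 2022 is a Tuesday, so no roll-forward applies.

March 8, 2022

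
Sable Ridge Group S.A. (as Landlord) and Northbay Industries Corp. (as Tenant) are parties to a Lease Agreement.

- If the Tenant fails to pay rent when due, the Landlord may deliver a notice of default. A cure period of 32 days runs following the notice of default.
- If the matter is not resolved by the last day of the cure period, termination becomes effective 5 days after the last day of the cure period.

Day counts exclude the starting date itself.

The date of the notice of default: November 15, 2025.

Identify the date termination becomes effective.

The last day of the cure period: 32 calendar days after November 15, 2025 is December 17, 2025.
The date termination becomes effective: 5 calendar days after December 17, 2025 is December 22, 2025.

December 22, 2025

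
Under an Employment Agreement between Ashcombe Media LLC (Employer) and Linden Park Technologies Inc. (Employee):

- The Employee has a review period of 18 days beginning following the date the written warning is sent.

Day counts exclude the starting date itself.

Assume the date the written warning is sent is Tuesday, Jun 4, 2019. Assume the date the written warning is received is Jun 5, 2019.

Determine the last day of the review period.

Jun 22, 2019

The last day of the review period: Jun 4, 2019 + 18 days = Jun 22, 2019.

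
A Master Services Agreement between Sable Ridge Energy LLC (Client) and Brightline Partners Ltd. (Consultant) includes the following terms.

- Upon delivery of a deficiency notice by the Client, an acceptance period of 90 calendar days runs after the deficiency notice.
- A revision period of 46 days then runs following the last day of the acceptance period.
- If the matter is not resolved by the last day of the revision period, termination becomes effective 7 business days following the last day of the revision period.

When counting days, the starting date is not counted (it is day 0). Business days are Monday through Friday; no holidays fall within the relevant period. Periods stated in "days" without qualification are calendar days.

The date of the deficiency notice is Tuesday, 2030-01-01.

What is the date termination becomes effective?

Adding 90 calendar days to 2030-01-01 gives 2030-04-01, which is the last day of the acceptance period.
Adding 46 calendar days to 2030-04-01 gives 2030-05-17, which is the last day of the revision period.
From Friday, 2030-05-17, 7 business days (May 20, May 21, May 22, May 23, May 24, May 27, May 28, skipping weekends) brings us to Tuesday, 2030-05-28, which is the date termination becomes effective.

2030-05-28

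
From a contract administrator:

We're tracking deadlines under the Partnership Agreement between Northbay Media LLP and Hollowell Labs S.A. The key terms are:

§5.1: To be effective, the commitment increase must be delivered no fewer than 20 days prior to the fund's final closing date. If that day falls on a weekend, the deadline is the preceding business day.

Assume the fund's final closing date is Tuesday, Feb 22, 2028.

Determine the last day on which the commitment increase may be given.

Feb 2, 2028

Feb 22, 2028 minus 20 days is Feb 2, 2028. That is a Wednesday, so no adjustment is needed.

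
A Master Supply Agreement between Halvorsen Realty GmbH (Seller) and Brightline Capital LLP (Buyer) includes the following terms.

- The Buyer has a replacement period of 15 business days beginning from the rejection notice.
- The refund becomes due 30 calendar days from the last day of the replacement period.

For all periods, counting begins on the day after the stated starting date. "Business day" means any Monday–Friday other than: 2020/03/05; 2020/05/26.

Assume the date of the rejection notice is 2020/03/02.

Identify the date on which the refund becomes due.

2020/04/23

From Monday, 2020/03/02, 15 business days (Mar 3, Mar 4, Mar 6, Mar 9, …, Mar 20, Mar 23, Mar 24, skipping weekends and the listed holiday on Mar 5) brings us to Tuesday, 2020/03/24, which is the last day of the replacement period.
The date on which the refund becomes due: 30 calendar days after 2020/03/24 is 2020/04/23.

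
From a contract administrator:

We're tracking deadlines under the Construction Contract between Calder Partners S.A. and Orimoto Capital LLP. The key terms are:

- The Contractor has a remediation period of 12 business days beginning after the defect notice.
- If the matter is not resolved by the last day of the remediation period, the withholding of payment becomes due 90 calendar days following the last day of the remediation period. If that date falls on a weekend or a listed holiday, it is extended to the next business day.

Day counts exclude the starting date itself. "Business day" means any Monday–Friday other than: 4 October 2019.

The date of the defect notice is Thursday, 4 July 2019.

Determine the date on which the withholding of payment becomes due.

21 October 2019

The last day of the remediation period: counting 12 business days from Thursday, 4 July 2019 (Jul 5, Jul 8, Jul 9, Jul 10, …, Jul 18, Jul 19, Jul 22, skipping weekends) reaches Monday, 22 July 2019.
Adding 90 calendar days to 22 July 2019 gives 20 October 2019, which is the date on which the withholding of payment becomes due. That falls on a Sunday, so it rolls to the next business day, Monday, 21 October 2019.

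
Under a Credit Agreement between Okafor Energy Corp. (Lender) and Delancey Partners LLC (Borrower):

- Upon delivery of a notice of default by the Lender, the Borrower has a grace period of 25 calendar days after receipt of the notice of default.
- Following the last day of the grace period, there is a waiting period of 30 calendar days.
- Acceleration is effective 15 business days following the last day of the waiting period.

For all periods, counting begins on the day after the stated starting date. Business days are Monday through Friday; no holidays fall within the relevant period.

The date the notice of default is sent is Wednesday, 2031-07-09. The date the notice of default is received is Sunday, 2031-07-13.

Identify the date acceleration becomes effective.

2031-09-26

The last day of the grace period: 25 calendar days after 2031-07-13 is 2031-08-07.
The last day of the waiting period: 2031-08-07 + 30 days = 2031-09-06.
The date acceleration becomes effective: 15 business days after Saturday, 2031-09-06, skipping weekends — Sep 8, Sep 9, Sep 10, Sep 11, …, Sep 24, Sep 25, Sep 26 — lands on Friday, 2031-09-26.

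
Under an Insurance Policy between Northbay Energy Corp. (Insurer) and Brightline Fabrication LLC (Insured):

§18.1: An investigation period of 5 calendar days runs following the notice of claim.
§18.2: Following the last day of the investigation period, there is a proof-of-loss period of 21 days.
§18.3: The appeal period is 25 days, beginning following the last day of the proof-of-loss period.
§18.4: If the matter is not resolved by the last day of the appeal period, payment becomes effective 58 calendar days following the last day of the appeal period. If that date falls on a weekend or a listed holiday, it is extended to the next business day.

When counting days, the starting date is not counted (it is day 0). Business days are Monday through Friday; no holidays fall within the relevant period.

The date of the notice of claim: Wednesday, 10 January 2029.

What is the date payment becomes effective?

30 April 2029

The last day of the investigation period: 5 calendar days after 10 January 2029 is 15 January 2029.
The last day of the proof-of-loss period: 15 January 2029 + 21 days = 5 February 2029.
Adding 25 calendar days to 5 February 2029 gives 2 March 2029, which is the last day of the appeal period.
The date payment becomes effective: 2 March 2029 + 58 days = 29 April 2029. That falls on a Sunday, so it rolls to the next business day, Monday, 30 April 2029.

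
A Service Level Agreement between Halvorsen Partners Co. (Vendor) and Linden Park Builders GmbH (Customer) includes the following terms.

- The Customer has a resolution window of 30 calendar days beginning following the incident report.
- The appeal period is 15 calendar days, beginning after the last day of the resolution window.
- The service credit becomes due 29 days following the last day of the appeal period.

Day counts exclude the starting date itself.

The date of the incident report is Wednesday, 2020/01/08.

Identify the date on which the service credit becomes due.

2020/03/22

The last day of the resolution window: 30 calendar days after 2020/01/08 is 2020/02/07.
The last day of the appeal period: 2020/02/07 + 15 days = 2020/02/22.
Adding 29 calendar days to 2020/02/22 gives 2020/03/22, which is the date on which the service credit becomes due.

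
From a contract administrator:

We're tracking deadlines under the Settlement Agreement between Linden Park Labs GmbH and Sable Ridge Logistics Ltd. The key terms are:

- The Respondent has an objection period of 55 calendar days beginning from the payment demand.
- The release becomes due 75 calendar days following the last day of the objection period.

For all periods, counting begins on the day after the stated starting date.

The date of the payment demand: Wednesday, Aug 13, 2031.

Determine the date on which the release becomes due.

Dec 21, 2031

The last day of the objection period: Aug 13, 2031 + 55 days = Oct 7, 2031.
The date on which the release becomes due: 75 calendar days after Oct 7, 2031 is Dec 21, 2031.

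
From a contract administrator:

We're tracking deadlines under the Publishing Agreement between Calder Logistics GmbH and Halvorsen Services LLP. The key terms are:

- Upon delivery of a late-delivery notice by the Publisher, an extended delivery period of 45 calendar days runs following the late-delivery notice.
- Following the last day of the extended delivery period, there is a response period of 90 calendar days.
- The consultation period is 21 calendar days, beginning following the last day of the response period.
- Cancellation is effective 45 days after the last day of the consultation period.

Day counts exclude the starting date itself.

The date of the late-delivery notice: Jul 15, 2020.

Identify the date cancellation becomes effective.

Feb 1, 2021

The last day of the extended delivery period: Jul 15, 2020 + 45 days = Aug 29, 2020.
The last day of the response period: 90 calendar days after Aug 29, 2020 is Nov 27, 2020.
Adding 21 calendar days to Nov 27, 2020 gives Dec 18, 2020, which is the last day of the consultation period.
The date cancellation becomes effective: Dec 18, 2020 + 45 days = Feb 1, 2021.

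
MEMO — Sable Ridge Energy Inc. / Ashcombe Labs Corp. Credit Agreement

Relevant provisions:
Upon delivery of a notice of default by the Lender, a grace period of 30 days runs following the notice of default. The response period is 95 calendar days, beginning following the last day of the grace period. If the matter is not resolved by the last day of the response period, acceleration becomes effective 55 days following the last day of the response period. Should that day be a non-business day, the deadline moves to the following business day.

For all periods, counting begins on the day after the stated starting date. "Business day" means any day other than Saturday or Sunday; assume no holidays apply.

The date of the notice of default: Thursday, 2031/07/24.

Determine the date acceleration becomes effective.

2032/01/20

The last day of the grace period: 30 calendar days after 2031/07/24 is 2031/08/23.
Adding 95 calendar days to 2031/08/23 gives 2031/11/26, which is the last day of the response period.
The date acceleration becomes effective: 55 calendar days after 2031/11/26 is 2032/01/20. 2032/01/20 is a Tuesday, so no roll-forward applies.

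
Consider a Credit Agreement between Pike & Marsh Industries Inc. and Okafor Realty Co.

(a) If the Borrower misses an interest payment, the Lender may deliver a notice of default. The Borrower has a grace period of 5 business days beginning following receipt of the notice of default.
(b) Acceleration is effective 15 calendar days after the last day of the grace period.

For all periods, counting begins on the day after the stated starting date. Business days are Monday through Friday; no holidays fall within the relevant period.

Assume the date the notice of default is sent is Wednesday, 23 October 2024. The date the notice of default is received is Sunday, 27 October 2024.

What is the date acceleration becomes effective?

16 November 2024

From Sunday, 27 October 2024, 5 business days (Oct 28, Oct 29, Oct 30, Oct 31, Nov 1, skipping weekends) brings us to Friday, 1 November 2024, which is the last day of the grace period.
The date acceleration becomes effective: 1 November 2024 + 15 days = 16 November 2024.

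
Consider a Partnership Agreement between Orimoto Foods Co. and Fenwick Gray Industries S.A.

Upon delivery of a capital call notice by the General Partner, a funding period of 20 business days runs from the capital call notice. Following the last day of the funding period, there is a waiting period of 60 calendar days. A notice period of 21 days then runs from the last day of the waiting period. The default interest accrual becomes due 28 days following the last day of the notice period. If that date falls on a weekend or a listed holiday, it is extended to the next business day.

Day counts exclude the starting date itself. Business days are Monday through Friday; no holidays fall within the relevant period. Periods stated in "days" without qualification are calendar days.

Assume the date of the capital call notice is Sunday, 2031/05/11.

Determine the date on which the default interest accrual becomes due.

2031/09/23

The last day of the funding period: counting 20 business days from Sunday, 2031/05/11 (May 12, May 13, May 14, May 15, …, Jun 4, Jun 5, Jun 6, skipping weekends) reaches Friday, 2031/06/06.
The last day of the waiting period: 60 calendar days after 2031/06/06 is 2031/08/05.
The last day of the notice period: 21 calendar days after 2031/08/05 is 2031/08/26.
The date on which the default interest accrual becomes due: 2031/08/26 + 28 days = 2031/09/23. 2031/09/23 is a Tuesday, so no roll-forward applies.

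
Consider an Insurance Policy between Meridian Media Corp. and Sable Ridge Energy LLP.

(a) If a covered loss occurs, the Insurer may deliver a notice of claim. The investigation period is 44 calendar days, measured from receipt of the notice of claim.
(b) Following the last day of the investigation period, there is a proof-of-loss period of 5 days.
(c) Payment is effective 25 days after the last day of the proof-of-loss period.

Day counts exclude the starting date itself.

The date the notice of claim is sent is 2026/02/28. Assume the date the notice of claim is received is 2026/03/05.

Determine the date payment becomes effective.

The last day of the investigation period: 44 calendar days after 2026/03/05 is 2026/04/18.
The last day of the proof-of-loss period: 2026/04/18 + 5 days = 2026/04/23.
The date payment becomes effective: 25 calendar days after 2026/04/23 is 2026/05/18.

2026/05/18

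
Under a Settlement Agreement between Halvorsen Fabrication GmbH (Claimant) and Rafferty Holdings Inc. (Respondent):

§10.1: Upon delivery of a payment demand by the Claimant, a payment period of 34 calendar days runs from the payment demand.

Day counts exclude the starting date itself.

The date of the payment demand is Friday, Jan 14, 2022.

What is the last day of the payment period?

Feb 17, 2022

Adding 34 calendar days to Jan 14, 2022 gives Feb 17, 2022, which is the last day of the payment period.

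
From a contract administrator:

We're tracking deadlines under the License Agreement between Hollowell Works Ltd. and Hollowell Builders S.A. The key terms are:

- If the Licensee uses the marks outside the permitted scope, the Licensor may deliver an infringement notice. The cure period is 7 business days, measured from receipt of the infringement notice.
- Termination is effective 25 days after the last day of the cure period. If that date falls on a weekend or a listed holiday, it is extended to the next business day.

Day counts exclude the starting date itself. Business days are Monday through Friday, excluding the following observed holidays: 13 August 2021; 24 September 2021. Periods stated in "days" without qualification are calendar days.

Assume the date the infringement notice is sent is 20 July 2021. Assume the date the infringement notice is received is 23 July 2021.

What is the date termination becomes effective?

30 August 2021

The last day of the cure period: counting 7 business days from Friday, 23 July 2021 (Jul 26, Jul 27, Jul 28, Jul 29, Jul 30, Aug 2, Aug 3, skipping weekends) reaches Tuesday, 3 August 2021.
The date termination becomes effective: 25 calendar days after 3 August 2021 is 28 August 2021. That falls on a Saturday, so it rolls to the next business day, Monday, 30 August 2021.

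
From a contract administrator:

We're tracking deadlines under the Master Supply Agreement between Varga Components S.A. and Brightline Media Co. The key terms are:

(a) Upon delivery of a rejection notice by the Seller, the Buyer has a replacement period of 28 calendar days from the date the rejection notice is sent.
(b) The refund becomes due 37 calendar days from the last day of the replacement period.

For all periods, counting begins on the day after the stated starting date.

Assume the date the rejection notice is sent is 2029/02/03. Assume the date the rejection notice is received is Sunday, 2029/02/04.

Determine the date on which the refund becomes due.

2029/04/09

Adding 28 calendar days to 2029/02/03 gives 2029/03/03, which is the last day of the replacement period.
The date on which the refund becomes due: 2029/03/03 + 37 days = 2029/04/09.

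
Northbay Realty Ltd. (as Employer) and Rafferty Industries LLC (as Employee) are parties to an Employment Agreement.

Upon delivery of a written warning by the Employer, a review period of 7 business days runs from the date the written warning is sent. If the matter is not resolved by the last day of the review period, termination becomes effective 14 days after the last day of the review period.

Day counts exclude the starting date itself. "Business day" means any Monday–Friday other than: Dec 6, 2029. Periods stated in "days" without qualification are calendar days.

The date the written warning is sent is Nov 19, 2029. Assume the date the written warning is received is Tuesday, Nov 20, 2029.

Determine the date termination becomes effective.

Dec 12, 2029

The last day of the review period: 7 business days after Monday, Nov 19, 2029, skipping weekends — Nov 20, Nov 21, Nov 22, Nov 23, Nov 26, Nov 27, Nov 28 — lands on Wednesday, Nov 28, 2029.
The date termination becomes effective: Nov 28, 2029 + 14 days = Dec 12, 2029.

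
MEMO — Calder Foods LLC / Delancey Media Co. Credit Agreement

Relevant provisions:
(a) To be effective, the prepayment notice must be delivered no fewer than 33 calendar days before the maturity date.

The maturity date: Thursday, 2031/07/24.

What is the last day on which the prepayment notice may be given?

2031/06/21

2031/07/24 minus 33 days is 2031/06/21.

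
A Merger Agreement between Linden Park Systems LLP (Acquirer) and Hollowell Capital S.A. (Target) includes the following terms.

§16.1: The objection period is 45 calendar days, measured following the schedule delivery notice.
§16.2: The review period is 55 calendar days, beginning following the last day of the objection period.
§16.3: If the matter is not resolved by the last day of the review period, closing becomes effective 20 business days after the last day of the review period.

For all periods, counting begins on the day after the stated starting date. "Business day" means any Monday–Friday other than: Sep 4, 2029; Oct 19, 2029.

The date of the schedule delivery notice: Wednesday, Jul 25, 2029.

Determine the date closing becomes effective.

Adding 45 calendar days to Jul 25, 2029 gives Sep 8, 2029, which is the last day of the objection period.
The last day of the review period: 55 calendar days after Sep 8, 2029 is Nov 2, 2029.
The date closing becomes effective: counting 20 business days from Friday, Nov 2, 2029 (Nov 5, Nov 6, Nov 7, Nov 8, …, Nov 28, Nov 29, Nov 30, skipping weekends) reaches Friday, Nov 30, 2029.

Nov 30, 2029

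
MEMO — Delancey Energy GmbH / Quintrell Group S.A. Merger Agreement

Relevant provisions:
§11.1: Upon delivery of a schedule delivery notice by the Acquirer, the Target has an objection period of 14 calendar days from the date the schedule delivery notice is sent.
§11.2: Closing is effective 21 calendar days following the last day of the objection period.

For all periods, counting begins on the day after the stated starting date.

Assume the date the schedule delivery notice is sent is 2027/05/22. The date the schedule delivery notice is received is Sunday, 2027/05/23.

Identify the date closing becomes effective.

2027/06/26

Adding 14 calendar days to 2027/05/22 gives 2027/06/05, which is the last day of the objection period.
The date closing becomes effective: 21 calendar days after 2027/06/05 is 2027/06/26.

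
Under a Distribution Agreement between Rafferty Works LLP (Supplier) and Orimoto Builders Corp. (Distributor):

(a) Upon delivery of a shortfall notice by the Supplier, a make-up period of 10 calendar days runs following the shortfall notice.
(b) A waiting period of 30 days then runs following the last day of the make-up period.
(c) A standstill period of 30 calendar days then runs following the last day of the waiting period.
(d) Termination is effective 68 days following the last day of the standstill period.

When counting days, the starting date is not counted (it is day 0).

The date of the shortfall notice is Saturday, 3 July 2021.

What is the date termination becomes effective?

18 November 2021

The last day of the make-up period: 10 calendar days after 3 July 2021 is 13 July 2021.
The last day of the waiting period: 13 July 2021 + 30 days = 12 August 2021.
Adding 30 calendar days to 12 August 2021 gives 11 September 2021, which is the last day of the standstill period.
Adding 68 calendar days to 11 September 2021 gives 18 November 2021, which is the date termination becomes effective.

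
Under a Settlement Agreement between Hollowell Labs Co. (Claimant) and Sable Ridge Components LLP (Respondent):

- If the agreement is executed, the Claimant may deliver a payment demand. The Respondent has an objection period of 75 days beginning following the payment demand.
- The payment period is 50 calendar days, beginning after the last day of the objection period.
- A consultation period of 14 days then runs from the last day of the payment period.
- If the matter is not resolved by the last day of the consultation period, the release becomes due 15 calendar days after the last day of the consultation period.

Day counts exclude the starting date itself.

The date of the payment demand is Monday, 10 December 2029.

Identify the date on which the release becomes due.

13 May 2030

Adding 75 calendar days to 10 December 2029 gives 23 February 2030, which is the last day of the objection period.
Adding 50 calendar days to 23 February 2030 gives 14 April 2030, which is the last day of the payment period.
The last day of the consultation period: 14 April 2030 + 14 days = 28 April 2030.
The date on which the release becomes due: 15 calendar days after 28 April 2030 is 13 May 2030.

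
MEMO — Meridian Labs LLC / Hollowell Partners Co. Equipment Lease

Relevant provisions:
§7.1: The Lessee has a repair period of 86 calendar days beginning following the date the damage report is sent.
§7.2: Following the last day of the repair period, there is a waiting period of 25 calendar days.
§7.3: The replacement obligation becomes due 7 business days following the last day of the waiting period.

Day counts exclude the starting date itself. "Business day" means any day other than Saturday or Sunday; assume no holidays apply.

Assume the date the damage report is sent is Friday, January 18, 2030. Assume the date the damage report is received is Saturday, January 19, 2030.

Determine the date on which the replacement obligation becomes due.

May 20, 2030

Adding 86 calendar days to January 18, 2030 gives April 14, 2030, which is the last day of the repair period.
The last day of the waiting period: 25 calendar days after April 14, 2030 is May 9, 2030.
The date on which the replacement obligation becomes due: 7 business days after Thursday, May 9, 2030, skipping weekends — May 10, May 13, May 14, May 15, May 16, May 17, May 20 — lands on Monday, May 20, 2030.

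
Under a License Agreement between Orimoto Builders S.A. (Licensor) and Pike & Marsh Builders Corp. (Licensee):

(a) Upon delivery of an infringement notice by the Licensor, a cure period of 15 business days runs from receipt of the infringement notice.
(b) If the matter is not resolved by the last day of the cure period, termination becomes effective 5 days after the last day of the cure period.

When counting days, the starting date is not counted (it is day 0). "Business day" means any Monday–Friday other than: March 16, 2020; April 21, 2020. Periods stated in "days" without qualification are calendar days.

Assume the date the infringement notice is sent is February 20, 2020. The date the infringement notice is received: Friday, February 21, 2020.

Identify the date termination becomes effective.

March 18, 2020

The last day of the cure period: 15 business days after Friday, February 21, 2020, skipping weekends — Feb 24, Feb 25, Feb 26, Feb 27, …, Mar 11, Mar 12, Mar 13 — lands on Friday, March 13, 2020.
The date termination becomes effective: March 13, 2020 + 5 days = March 18, 2020.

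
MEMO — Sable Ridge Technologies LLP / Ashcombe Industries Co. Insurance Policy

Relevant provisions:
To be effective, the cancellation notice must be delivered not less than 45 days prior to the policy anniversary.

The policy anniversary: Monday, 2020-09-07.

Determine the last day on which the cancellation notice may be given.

2020-09-07 minus 45 days is 2020-07-24.

2020-07-24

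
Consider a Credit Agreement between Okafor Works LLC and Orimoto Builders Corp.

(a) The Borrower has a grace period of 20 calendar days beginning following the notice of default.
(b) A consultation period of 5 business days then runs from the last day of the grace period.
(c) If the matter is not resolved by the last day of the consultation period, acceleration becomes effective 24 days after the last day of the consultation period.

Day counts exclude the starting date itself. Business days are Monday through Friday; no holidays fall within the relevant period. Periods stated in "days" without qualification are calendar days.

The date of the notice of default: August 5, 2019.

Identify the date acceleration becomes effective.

Adding 20 calendar days to August 5, 2019 gives August 25, 2019, which is the last day of the grace period.
From Sunday, August 25, 2019, 5 business days (Aug 26, Aug 27, Aug 28, Aug 29, Aug 30, skipping weekends) brings us to Friday, August 30, 2019, which is the last day of the consultation period.
Adding 24 calendar days to August 30, 2019 gives September 23, 2019, which is the date acceleration becomes effective.

September 23, 2019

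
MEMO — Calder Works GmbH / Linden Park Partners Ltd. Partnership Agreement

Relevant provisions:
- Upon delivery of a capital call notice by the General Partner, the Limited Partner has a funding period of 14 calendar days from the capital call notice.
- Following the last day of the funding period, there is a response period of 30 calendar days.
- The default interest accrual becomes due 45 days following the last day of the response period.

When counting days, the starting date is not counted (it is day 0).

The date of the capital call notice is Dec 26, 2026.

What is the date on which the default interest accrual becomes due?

Adding 14 calendar days to Dec 26, 2026 gives Jan 9, 2027, which is the last day of the funding period.
Adding 30 calendar days to Jan 9, 2027 gives Feb 8, 2027, which is the last day of the response period.
The date on which the default interest accrual becomes due: Feb 8, 2027 + 45 days = Mar 25, 2027.

Mar 25, 2027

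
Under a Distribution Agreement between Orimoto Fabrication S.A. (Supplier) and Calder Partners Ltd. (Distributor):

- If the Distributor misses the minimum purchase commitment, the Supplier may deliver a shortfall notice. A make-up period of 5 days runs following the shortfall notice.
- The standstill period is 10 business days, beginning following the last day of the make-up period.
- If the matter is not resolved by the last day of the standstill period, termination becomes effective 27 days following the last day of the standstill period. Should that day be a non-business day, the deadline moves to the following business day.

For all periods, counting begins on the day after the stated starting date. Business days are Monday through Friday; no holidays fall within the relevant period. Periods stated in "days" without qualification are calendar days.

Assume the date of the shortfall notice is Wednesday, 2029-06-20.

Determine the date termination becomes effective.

The last day of the make-up period: 5 calendar days after 2029-06-20 is 2029-06-25.
The last day of the standstill period: counting 10 business days from Monday, 2029-06-25 (Jun 26, Jun 27, Jun 28, Jun 29, Jul 2, Jul 3, Jul 4, Jul 5, Jul 6, Jul 9, skipping weekends) reaches Monday, 2029-07-09.
The date termination becomes effective: 2029-07-09 + 27 days = 2029-08-05. That falls on a Sunday, so it rolls to the next business day, Monday, 2029-08-06.

2029-08-06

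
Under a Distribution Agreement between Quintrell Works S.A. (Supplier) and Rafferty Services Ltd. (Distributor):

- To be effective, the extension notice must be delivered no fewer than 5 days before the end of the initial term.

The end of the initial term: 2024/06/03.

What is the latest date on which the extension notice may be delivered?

2024/05/29

2024/06/03 minus 5 days is 2024/05/29.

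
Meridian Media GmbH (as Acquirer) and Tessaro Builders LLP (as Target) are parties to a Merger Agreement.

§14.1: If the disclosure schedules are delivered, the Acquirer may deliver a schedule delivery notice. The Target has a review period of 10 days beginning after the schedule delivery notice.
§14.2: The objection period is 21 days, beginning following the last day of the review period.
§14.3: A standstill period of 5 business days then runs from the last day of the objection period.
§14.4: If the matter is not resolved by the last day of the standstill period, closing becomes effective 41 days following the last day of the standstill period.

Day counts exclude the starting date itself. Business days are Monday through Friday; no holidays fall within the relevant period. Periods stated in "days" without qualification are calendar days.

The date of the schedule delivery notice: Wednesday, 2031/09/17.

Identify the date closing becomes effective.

2031/12/04

The last day of the review period: 2031/09/17 + 10 days = 2031/09/27.
Adding 21 calendar days to 2031/09/27 gives 2031/10/18, which is the last day of the objection period.
The last day of the standstill period: counting 5 business days from Saturday, 2031/10/18 (Oct 20, Oct 21, Oct 22, Oct 23, Oct 24, skipping weekends) reaches Friday, 2031/10/24.
The date closing becomes effective: 41 calendar days after 2031/10/24 is 2031/12/04.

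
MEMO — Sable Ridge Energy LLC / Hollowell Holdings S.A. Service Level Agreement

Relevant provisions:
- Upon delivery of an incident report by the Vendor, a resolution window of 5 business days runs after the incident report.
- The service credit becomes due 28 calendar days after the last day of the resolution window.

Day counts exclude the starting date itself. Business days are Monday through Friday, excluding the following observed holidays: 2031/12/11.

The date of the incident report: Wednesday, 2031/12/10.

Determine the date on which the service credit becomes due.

2032/01/15

From Wednesday, 2031/12/10, 5 business days (Dec 12, Dec 15, Dec 16, Dec 17, Dec 18, skipping weekends and the listed holiday on Dec 11) brings us to Thursday, 2031/12/18, which is the last day of the resolution window.
Adding 28 calendar days to 2031/12/18 gives 2032/01/15, which is the date on which the service credit becomes due.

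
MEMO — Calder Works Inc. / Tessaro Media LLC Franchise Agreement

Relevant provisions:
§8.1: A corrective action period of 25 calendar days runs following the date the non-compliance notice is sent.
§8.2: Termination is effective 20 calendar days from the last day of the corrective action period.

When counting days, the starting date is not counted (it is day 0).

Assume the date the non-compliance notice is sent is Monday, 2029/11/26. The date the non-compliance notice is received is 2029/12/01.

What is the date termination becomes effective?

2030/01/10

Adding 25 calendar days to 2029/11/26 gives 2029/12/21, which is the last day of the corrective action period.
The date termination becomes effective: 2029/12/21 + 20 days = 2030/01/10.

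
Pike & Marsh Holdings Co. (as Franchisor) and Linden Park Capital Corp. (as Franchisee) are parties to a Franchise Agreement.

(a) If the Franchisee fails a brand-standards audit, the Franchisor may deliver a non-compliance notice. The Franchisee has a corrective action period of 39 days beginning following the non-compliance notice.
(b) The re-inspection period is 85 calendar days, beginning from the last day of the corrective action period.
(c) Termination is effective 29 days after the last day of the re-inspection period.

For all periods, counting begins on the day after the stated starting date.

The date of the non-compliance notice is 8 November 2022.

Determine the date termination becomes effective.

The last day of the corrective action period: 8 November 2022 + 39 days = 17 December 2022.
The last day of the re-inspection period: 17 December 2022 + 85 days = 12 March 2023.
Adding 29 calendar days to 12 March 2023 gives 10 April 2023, which is the date termination becomes effective.

10 April 2023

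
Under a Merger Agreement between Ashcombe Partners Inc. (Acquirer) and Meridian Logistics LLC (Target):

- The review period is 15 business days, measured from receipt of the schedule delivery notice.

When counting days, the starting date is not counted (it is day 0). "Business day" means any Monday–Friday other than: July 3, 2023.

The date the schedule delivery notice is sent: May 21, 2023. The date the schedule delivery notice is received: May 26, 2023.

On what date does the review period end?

From Friday, May 26, 2023, 15 business days (May 29, May 30, May 31, Jun 1, …, Jun 14, Jun 15, Jun 16, skipping weekends) brings us to Friday, June 16, 2023, which is the last day of the review period.

June 16, 2023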